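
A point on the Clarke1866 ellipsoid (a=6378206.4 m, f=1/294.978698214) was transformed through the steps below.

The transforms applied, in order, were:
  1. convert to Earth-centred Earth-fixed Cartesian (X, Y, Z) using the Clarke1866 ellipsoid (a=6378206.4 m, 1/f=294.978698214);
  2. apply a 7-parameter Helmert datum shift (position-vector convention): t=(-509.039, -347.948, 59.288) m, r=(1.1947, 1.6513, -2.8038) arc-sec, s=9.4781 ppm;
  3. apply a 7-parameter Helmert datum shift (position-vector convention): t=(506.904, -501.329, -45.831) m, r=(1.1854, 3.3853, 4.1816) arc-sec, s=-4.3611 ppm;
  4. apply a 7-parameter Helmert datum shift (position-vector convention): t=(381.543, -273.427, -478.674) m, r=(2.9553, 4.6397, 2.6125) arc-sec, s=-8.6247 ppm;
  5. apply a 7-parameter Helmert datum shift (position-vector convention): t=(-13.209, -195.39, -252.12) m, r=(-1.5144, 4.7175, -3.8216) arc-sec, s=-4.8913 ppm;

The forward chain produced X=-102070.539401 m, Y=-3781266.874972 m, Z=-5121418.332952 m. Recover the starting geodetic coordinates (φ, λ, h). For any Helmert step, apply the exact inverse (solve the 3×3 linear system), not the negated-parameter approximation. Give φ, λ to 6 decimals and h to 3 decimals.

start: X=-102070.5394, Y=-3781266.8750, Z=-5121418.3330 m
→ Helmert⁻¹: X=-101870.6477, Y=-3781054.2667, Z=-5121221.3527
→ Helmert⁻¹: X=-102185.7751, Y=-3780885.5222, Z=-5120734.9711
→ Helmert⁻¹: X=-102685.7246, Y=-3780428.0267, Z=-5120691.4313
→ Helmert⁻¹: X=-102083.3390, Y=-3780075.2980, Z=-5120681.1076
→ geod (Bowring, a=6378206.400): φ=-53.74108700°, λ=-91.54693300°, h=1403.2100 m

φ=-53.741087°, λ=-91.546933°, h=1403.210 m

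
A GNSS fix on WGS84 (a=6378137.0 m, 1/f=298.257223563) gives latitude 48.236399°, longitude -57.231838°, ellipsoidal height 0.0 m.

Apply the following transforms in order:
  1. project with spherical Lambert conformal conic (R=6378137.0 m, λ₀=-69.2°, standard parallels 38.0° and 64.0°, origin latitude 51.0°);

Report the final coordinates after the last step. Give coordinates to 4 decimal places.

start: φ=48.236399°, λ=-57.231838°, h=0.000 m
→ lcc (R=6378137.0, λ₀=-69.2°): E=862050.5712, N=-229141.5725

E=862050.5712 m, N=-229141.5725 m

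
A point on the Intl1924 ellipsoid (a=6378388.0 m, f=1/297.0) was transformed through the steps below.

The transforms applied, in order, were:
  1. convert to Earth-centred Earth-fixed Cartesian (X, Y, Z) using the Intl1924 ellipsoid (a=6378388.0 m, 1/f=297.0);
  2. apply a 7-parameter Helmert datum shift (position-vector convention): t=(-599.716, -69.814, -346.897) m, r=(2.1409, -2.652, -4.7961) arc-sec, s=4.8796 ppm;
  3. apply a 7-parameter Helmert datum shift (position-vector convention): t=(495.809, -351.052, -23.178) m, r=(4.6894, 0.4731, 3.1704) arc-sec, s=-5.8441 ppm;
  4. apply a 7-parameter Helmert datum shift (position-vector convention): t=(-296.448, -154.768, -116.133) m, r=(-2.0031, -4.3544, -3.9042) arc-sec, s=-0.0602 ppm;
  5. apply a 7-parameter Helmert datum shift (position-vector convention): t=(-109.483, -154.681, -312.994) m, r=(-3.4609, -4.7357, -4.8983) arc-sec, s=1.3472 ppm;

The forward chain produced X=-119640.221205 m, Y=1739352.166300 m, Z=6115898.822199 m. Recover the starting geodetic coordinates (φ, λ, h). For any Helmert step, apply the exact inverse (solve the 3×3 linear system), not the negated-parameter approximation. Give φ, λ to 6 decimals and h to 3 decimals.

start: X=-119640.2212, Y=1739352.1663, Z=6115898.8222 m
→ Helmert⁻¹: X=-119431.4592, Y=1739399.0438, Z=6116235.5037
→ Helmert⁻¹: X=-119038.8226, Y=1739492.2654, Z=6116371.4107
→ Helmert⁻¹: X=-119522.6144, Y=1739994.3777, Z=6116390.5011
→ Helmert⁻¹: X=-118884.1356, Y=1740116.4240, Z=6116691.0182
→ geod (Bowring, a=6378388.000): φ=74.18610900°, λ=93.90835400°, h=1987.5400 m

φ=74.186109°, λ=93.908354°, h=1987.540 m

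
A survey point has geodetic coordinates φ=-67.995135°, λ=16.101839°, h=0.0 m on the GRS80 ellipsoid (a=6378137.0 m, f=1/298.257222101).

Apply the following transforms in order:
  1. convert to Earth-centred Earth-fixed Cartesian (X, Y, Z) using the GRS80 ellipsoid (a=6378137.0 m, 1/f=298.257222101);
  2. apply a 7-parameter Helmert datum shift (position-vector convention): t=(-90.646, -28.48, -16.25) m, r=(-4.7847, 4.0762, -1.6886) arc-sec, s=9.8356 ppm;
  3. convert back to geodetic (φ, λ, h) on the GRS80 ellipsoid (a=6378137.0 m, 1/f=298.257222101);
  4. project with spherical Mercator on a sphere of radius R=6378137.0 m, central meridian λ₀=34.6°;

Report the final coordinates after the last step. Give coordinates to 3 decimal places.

E=-2059527.492 m, N=-10446232.849 m

start: φ=-67.995135°, λ=16.101839°, h=0.000 m
→ ECEF (a=6378137.000, f=1/298.257222101): X=2302678.2852, Y=664714.0017, Z=-5890889.7176
→ Helmert 7p (PV): X=2302499.3124, Y=664536.5567, Z=-5891024.8334
→ geod (Bowring, a=6378137.000): φ=-67.99742732°, λ=16.09894976°, h=42.4118 m
→ merc (R=6378137.0, λ₀=34.6°): E=-2059527.4916, N=-10446232.8495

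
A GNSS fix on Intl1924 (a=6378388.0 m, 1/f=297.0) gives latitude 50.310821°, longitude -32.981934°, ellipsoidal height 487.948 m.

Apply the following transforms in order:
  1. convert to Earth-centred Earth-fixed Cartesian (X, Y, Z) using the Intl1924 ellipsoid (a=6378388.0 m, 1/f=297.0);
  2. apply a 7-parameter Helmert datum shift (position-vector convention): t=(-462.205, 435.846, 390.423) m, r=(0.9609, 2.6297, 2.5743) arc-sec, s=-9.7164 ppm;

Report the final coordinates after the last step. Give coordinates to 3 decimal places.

X=3423602.542 m, Y=-2221564.758 m, Z=4885698.976 m

start: φ=50.310821°, λ=-32.981934°, h=487.948 m
→ ECEF (a=6378388.000, f=1/297.0): X=3424008.0001, Y=-2222042.1688, Z=4885410.0259
→ Helmert 7p (PV): X=3423602.5423, Y=-2221564.7583, Z=4885698.9761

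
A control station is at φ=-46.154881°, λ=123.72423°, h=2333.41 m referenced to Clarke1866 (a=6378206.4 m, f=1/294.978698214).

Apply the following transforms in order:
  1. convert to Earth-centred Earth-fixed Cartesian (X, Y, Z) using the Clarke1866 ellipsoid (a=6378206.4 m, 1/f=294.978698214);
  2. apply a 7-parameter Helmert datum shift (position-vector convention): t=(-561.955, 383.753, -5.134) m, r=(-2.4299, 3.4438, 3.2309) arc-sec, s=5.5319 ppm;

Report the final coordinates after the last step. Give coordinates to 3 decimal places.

start: φ=-46.154881°, λ=123.724230°, h=2333.410 m
→ ECEF (a=6378206.400, f=1/294.978698214): X=-2458225.8779, Y=3682579.5108, Z=-4578668.7951
→ Helmert 7p (PV): X=-2458935.5611, Y=3682891.1907, Z=-4578701.5979

X=-2458935.561 m, Y=3682891.191 m, Z=-4578701.598 m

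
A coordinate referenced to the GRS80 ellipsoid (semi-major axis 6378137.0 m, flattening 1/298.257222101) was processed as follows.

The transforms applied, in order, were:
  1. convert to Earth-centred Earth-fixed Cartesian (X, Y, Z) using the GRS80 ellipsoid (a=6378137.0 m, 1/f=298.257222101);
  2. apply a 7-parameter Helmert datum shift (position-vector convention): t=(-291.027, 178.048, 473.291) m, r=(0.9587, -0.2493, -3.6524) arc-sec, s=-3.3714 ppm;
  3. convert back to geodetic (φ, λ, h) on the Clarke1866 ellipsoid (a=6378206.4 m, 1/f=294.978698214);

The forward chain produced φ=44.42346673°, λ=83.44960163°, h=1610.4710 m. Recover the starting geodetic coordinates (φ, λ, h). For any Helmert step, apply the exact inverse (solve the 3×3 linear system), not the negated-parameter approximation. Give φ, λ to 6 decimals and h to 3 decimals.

start: φ=44.423467°, λ=83.449602°, h=1610.471 m
→ ECEF (a=6378206.400, f=1/294.978698214): X=520642.1228, Y=4534154.2428, Z=4442742.9100
→ Helmert⁻¹: X=520859.9897, Y=4534021.3510, Z=4442262.8924
→ geod (Bowring, a=6378137.000): φ=44.41891700°, λ=83.44669400°, h=1151.0020 m

φ=44.418917°, λ=83.446694°, h=1151.002 m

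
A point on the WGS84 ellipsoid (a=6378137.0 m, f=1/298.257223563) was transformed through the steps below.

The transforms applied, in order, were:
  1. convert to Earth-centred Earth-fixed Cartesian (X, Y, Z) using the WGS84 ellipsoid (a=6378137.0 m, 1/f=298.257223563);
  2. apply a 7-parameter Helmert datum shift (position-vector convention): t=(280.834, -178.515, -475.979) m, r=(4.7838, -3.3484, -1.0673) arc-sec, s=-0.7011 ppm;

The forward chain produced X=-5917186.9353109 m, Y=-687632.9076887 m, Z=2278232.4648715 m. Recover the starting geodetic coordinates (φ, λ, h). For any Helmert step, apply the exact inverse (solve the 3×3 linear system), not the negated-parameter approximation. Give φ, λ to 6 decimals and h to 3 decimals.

start: X=-5917186.9353, Y=-687632.9077, Z=2278232.4649 m
→ Helmert⁻¹: X=-5917431.3677, Y=-687432.6423, Z=2278822.0454
→ geod (Bowring, a=6378137.000): φ=21.06207300°, λ=-173.37360700°, h=2816.7220 m

φ=21.062073°, λ=-173.373607°, h=2816.722 m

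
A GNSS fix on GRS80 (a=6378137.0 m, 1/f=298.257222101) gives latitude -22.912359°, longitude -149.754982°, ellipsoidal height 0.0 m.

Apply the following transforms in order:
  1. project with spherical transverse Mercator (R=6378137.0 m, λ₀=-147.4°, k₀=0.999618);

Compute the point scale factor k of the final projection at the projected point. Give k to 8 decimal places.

start: φ=-22.912359°, λ=-149.754982°, h=0.000 m
→ into tm (λ₀=-147.4°): φ=-22.91235900°, λ−λ₀=-2.35498200°
scale k = 1.00033476

1.00033476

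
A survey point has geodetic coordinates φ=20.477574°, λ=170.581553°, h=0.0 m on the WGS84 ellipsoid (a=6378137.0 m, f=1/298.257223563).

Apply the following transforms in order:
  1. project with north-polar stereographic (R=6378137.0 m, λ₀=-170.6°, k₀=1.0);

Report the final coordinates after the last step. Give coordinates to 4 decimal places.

E=-2855729.3797 m, N=-8379805.2714 m

start: φ=20.477574°, λ=170.581553°, h=0.000 m
→ stereo (R=6378137.0, λ₀=-170.6°): E=-2855729.3797, N=-8379805.2714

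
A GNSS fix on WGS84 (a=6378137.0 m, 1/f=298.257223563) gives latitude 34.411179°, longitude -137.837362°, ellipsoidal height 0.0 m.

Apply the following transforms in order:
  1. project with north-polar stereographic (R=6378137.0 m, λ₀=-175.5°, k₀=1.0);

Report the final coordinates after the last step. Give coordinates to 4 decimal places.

start: φ=34.411179°, λ=-137.837362°, h=0.000 m
→ stereo (R=6378137.0, λ₀=-175.5°): E=4108456.0467, N=-5322891.0028

E=4108456.0467 m, N=-5322891.0028 m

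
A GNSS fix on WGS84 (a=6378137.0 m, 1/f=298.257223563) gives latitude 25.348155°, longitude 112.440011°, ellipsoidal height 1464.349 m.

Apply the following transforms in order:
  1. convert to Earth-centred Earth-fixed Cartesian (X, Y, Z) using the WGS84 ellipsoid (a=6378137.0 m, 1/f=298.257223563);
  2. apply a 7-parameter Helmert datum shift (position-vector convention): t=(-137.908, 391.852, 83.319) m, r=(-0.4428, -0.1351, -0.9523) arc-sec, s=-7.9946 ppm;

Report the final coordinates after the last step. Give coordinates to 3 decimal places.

start: φ=25.348155°, λ=112.440011°, h=1464.349 m
→ ECEF (a=6378137.000, f=1/298.257223563): X=-2202093.2562, Y=5332106.9547, Z=2714605.2490
→ Helmert 7p (PV): X=-2202190.7199, Y=5332472.1729, Z=2714653.9769

X=-2202190.720 m, Y=5332472.173 m, Z=2714653.977 m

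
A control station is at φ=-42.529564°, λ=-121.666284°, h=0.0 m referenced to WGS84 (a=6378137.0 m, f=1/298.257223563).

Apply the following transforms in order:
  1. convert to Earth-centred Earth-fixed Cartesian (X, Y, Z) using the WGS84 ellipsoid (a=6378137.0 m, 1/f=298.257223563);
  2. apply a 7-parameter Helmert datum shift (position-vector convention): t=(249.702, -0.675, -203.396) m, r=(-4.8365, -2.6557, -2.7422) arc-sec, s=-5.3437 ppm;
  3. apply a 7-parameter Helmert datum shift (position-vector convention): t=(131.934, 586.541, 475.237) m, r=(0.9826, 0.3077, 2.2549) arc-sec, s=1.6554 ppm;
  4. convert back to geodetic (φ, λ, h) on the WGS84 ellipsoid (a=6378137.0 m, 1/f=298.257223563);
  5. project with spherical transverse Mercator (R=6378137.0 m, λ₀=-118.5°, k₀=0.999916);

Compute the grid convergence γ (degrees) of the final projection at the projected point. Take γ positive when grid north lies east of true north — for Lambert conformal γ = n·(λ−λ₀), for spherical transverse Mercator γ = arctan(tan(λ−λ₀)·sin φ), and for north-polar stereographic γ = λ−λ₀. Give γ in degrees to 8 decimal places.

start: φ=-42.529564°, λ=-121.666284°, h=0.000 m
→ ECEF (a=6378137.000, f=1/298.257223563): X=-2471267.4974, Y=-4006594.7471, Z=-4289135.4253
→ Helmert 7p (PV): X=-2471002.6322, Y=-4006641.7290, Z=-4289253.7732
→ Helmert 7p (PV): X=-2470837.3863, Y=-4006068.4007, Z=-4288801.0372
→ geod (Bowring, a=6378137.000): φ=-42.53144599°, λ=-121.66519135°, h=-722.5601 m
→ into tm (λ₀=-118.5°): φ=-42.53144599°, λ−λ₀=-3.16519135°
convergence γ = 2.14083515°

2.14083515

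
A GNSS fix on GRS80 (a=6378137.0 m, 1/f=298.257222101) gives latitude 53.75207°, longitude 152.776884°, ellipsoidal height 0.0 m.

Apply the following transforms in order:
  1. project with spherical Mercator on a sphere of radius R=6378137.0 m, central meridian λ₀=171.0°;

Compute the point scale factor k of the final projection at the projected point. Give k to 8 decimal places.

start: φ=53.752070°, λ=152.776884°, h=0.000 m
→ into merc (λ₀=171.0°): φ=53.75207000°, λ−λ₀=-18.22311600°
scale k = 1.69124464

1.69124464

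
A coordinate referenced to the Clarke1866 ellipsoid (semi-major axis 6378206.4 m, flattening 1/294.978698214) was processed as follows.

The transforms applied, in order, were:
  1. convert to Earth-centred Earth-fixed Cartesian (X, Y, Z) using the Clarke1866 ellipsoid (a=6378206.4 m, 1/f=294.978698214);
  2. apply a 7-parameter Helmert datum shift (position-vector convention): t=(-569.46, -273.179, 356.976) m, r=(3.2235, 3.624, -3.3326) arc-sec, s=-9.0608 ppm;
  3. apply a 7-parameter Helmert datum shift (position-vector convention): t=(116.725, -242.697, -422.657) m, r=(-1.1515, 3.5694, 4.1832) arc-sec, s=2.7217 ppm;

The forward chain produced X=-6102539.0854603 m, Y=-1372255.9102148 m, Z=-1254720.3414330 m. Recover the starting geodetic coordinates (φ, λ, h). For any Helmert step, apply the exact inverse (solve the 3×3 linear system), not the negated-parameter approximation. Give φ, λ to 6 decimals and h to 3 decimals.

start: X=-6102539.0855, Y=-1372255.9102, Z=-1254720.3414 m
→ Helmert⁻¹: X=-6102645.3162, Y=-1371878.7100, Z=-1254407.5352
→ Helmert⁻¹: X=-6102086.9359, Y=-1371736.1608, Z=-1254861.6546
→ geod (Bowring, a=6378206.400): φ=-11.42032600°, λ=-167.33064000°, h=1647.1360 m

φ=-11.420326°, λ=-167.330640°, h=1647.136 m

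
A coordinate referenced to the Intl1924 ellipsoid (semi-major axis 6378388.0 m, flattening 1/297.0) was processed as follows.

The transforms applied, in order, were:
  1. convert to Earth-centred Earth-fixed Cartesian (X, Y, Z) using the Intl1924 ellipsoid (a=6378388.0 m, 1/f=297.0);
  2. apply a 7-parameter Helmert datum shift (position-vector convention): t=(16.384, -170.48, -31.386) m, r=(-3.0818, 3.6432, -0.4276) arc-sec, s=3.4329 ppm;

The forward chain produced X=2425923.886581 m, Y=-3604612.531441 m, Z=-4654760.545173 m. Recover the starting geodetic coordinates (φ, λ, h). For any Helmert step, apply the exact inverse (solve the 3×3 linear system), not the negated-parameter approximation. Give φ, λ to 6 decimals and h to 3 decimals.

start: X=2425923.8866, Y=-3604612.5314, Z=-4654760.5452 m
→ Helmert⁻¹: X=2425988.8619, Y=-3604355.1024, Z=-4654724.1830
→ geod (Bowring, a=6378388.000): φ=-47.16545600°, λ=-56.05662500°, h=474.4520 m

φ=-47.165456°, λ=-56.056625°, h=474.452 m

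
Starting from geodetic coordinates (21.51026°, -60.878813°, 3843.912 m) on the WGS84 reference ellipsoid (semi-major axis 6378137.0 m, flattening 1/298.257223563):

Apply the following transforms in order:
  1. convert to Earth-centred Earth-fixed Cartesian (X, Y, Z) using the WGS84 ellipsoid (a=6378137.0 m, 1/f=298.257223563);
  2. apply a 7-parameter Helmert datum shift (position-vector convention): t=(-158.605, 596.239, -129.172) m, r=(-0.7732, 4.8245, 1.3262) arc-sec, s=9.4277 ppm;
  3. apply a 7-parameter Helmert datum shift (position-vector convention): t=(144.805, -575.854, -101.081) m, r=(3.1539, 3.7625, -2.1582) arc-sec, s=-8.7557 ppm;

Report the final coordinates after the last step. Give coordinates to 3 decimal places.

X=2890893.281 m, Y=-5189300.106 m, Z=2325048.407 m

start: φ=21.510260°, λ=-60.878813°, h=3843.912 m
→ ECEF (a=6378137.000, f=1/298.257223563): X=2890829.2544, Y=-5189278.5018, Z=2325457.3277
→ Helmert 7p (PV): X=2890785.6611, Y=-5188703.8814, Z=2325301.9154
→ Helmert 7p (PV): X=2890893.2808, Y=-5189300.1063, Z=2325048.4066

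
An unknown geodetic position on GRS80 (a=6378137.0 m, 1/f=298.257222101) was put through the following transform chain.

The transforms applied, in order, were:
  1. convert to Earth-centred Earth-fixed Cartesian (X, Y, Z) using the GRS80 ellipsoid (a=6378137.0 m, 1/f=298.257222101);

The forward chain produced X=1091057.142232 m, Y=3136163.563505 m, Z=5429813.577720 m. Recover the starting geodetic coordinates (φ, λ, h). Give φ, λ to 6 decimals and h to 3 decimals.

start: X=1091057.1422, Y=3136163.5635, Z=5429813.5777 m
→ geod (Bowring, a=6378137.000): φ=58.72364800°, λ=70.81744500°, h=2101.0070 m

φ=58.723648°, λ=70.817445°, h=2101.007 m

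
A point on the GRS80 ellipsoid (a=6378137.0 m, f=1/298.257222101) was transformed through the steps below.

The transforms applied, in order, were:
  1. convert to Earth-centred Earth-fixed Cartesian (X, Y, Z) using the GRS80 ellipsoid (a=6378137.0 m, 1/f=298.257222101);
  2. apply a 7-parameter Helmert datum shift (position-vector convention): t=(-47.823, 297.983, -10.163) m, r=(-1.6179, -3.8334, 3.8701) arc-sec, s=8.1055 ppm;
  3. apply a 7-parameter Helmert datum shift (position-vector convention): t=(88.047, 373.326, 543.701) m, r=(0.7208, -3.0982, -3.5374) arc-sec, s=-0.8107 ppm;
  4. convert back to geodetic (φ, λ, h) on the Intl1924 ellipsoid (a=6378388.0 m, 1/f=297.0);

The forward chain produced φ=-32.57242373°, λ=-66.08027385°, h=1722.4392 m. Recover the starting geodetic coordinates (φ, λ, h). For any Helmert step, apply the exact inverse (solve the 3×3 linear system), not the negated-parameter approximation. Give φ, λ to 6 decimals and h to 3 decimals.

φ=-32.573844°, λ=-66.084708°, h=2691.491 m

start: φ=-32.572424°, λ=-66.080274°, h=1722.439 m
→ ECEF (a=6378388.000, f=1/297.0): X=2182100.0570, Y=-4919615.2172, Z=-3415072.5961
→ Helmert⁻¹: X=2182046.8509, Y=-4919967.0462, Z=-3415634.6486
→ Helmert⁻¹: X=2181921.1899, Y=-4920239.2953, Z=-3415675.9445
→ geod (Bowring, a=6378137.000): φ=-32.57384400°, λ=-66.08470800°, h=2691.4910 m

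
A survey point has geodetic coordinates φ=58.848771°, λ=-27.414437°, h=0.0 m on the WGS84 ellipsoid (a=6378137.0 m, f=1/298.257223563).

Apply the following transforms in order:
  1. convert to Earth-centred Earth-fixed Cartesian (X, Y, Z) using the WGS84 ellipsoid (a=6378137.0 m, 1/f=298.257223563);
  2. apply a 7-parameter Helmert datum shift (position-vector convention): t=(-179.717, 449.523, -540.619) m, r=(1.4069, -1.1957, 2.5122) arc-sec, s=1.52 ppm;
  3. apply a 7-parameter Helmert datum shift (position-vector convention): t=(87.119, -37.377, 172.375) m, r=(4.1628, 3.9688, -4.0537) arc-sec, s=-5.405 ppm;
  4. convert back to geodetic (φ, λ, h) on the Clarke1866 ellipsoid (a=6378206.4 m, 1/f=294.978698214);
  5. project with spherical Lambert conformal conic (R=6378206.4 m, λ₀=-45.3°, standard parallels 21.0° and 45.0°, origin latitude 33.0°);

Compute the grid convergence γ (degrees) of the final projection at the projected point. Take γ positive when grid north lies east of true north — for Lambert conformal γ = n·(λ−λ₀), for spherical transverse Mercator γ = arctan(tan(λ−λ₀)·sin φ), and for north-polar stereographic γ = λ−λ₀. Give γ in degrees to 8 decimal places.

start: φ=58.848771°, λ=-27.414437°, h=0.000 m
→ ECEF (a=6378137.000, f=1/298.257223563): X=2936083.9062, Y=-1522860.0572, Z=5435240.8391
→ Helmert 7p (PV): X=2935895.6920, Y=-1522414.1618, Z=5434715.1147
→ Helmert 7p (PV): X=2936041.5931, Y=-1522610.6906, Z=5434770.9000
→ geod (Bowring, a=6378206.400): φ=58.84965334°, λ=-27.41093968°, h=-376.3047 m
→ into lcc (λ₀=-45.3°): φ=58.84965334°, λ−λ₀=17.88906032°
convergence γ = 9.81589986°

9.81589986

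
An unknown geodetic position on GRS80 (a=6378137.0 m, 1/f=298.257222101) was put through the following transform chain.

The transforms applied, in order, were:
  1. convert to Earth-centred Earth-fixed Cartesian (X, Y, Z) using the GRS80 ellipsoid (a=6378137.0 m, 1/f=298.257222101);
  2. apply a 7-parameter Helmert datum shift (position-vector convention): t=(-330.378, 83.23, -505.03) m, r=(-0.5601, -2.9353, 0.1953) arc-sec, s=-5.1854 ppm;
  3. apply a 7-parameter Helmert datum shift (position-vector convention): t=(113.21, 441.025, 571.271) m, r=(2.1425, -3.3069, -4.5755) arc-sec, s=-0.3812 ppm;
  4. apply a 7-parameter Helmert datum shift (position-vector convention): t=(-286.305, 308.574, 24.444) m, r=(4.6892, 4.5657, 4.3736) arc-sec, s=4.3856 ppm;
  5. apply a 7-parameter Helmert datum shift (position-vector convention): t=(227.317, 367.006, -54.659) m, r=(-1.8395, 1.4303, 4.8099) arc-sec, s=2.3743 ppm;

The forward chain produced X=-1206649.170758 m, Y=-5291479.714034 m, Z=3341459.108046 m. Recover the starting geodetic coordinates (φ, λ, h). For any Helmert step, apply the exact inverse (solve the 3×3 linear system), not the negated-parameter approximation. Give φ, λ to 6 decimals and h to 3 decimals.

start: X=-1206649.1708, Y=-5291479.7140, Z=3341459.1080 m
→ Helmert⁻¹: X=-1207020.1935, Y=-5291835.8086, Z=3341450.2701
→ Helmert⁻¹: X=-1206914.7719, Y=-5292019.6169, Z=3341504.7649
→ Helmert⁻¹: X=-1206857.4773, Y=-5292454.7272, Z=3341009.0896
→ Helmert⁻¹: X=-1206490.8144, Y=-5292573.3326, Z=3341534.2444
→ geod (Bowring, a=6378137.000): φ=31.78725900°, λ=-102.84166100°, h=2147.5080 m

φ=31.787259°, λ=-102.841661°, h=2147.508 m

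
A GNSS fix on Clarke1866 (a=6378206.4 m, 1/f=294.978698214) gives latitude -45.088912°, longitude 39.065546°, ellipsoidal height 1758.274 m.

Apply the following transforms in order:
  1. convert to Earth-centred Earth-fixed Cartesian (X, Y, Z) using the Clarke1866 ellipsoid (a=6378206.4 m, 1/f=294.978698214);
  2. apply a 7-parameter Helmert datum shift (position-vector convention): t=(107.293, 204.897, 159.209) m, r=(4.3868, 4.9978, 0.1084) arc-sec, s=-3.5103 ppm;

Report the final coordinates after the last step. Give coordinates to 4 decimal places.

X=3503195.7408 m, Y=2843778.6512 m, Z=-4495221.3741 m

start: φ=-45.088912°, λ=39.065546°, h=1758.274 m
→ ECEF (a=6378206.400, f=1/294.978698214): X=3503211.1620, Y=2843486.2883, Z=-4495371.9551
→ Helmert 7p (PV): X=3503195.7408, Y=2843778.6512, Z=-4495221.3741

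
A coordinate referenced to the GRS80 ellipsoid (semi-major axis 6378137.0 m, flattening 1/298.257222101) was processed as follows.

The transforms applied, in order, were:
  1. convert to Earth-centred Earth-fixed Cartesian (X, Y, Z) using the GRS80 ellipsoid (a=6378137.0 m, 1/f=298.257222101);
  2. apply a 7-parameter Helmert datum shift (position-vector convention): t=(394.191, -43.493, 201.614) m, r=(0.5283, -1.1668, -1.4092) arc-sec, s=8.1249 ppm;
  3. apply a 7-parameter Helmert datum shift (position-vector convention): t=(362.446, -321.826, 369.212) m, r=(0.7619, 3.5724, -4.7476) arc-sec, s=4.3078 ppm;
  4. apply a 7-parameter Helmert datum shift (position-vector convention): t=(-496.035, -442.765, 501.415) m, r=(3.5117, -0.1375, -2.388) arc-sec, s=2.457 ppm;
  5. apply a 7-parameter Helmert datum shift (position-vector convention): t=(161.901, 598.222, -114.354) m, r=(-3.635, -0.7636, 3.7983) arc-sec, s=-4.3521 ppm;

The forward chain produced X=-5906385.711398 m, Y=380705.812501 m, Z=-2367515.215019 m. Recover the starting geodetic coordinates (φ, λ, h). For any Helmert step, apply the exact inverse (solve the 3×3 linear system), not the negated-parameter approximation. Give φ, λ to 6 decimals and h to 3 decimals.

start: X=-5906385.7114, Y=380705.8125, Z=-2367515.2150 m
→ Helmert⁻¹: X=-5906575.0802, Y=380259.7328, Z=-2367382.5966
→ Helmert⁻¹: X=-5906070.5187, Y=380592.8721, Z=-2367880.7363
→ Helmert⁻¹: X=-5906375.2667, Y=380768.3619, Z=-2368343.4482
→ Helmert⁻¹: X=-5906737.4657, Y=380762.3397, Z=-2368493.3801
→ geod (Bowring, a=6378137.000): φ=-21.94193700°, λ=176.31168100°, h=114.6900 m

φ=-21.941937°, λ=176.311681°, h=114.690 m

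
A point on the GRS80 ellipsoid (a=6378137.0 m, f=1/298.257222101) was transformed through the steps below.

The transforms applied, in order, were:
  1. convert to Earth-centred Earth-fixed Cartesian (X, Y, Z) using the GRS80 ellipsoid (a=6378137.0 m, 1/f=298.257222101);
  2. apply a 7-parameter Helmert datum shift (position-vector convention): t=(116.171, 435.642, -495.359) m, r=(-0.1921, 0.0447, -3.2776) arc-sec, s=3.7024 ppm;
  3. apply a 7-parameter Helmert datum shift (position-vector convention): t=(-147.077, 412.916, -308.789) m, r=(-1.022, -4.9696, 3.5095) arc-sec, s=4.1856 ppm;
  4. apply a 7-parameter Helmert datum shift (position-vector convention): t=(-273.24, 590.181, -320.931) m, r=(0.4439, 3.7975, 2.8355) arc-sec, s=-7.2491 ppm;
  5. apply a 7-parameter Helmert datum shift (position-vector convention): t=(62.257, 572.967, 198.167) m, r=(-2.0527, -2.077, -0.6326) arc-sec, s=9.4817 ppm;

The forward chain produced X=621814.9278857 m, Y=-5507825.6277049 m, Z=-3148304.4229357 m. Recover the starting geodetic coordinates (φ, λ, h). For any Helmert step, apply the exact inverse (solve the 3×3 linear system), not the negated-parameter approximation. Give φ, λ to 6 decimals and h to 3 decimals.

start: X=621814.9279, Y=-5507825.6277, Z=-3148304.4229 m
→ Helmert⁻¹: X=621731.9649, Y=-5508313.1259, Z=-3148533.8151
→ Helmert⁻¹: X=621991.9439, Y=-5508958.5675, Z=-3148212.3989
→ Helmert⁻¹: X=621966.8339, Y=-5509343.4087, Z=-3147932.7169
→ Helmert⁻¹: X=621936.5939, Y=-5509745.8373, Z=-3147430.7015
→ geod (Bowring, a=6378137.000): φ=-29.74653500°, λ=-83.55975000°, h=2862.7500 m

φ=-29.746535°, λ=-83.559750°, h=2862.750 m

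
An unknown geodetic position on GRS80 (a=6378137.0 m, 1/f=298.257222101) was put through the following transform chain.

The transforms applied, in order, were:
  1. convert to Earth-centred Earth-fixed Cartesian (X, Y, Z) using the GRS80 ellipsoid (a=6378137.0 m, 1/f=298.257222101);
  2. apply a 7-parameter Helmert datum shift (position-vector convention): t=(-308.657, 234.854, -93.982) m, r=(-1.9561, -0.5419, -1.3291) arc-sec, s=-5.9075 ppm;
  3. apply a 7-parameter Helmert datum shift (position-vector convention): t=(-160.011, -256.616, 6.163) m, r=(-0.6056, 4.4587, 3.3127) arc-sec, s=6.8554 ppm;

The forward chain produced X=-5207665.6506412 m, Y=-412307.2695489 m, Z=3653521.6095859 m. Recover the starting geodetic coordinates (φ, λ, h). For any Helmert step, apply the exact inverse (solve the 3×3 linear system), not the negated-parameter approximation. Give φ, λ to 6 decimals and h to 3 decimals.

φ=35.150861°, λ=-175.473103°, h=3365.645 m

start: X=-5207665.6506, Y=-412307.2695, Z=3653521.6096 m
→ Helmert⁻¹: X=-5207555.5296, Y=-411974.9197, Z=3653376.6223
→ Helmert⁻¹: X=-5207265.3795, Y=-412280.4104, Z=3653501.9581
→ geod (Bowring, a=6378137.000): φ=35.15086100°, λ=-175.47310300°, h=3365.6450 m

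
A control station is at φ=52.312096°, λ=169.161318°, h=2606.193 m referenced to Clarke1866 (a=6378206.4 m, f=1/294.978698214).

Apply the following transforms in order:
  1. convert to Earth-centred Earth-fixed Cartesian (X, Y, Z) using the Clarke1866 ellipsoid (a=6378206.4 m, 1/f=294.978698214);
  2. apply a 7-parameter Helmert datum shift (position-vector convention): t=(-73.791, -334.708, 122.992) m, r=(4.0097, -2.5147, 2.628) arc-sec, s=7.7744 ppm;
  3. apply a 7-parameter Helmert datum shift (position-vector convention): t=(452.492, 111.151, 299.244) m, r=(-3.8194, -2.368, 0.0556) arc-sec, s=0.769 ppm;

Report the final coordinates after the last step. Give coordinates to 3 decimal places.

X=-3839307.617 m, Y=734843.540 m, Z=5026342.491 m

start: φ=52.312096°, λ=169.161318°, h=2606.193 m
→ ECEF (a=6378206.400, f=1/294.978698214): X=-3839524.9749, Y=735115.4066, Z=5025967.5206
→ Helmert 7p (PV): X=-3839699.2572, Y=734639.7909, Z=5026097.0665
→ Helmert 7p (PV): X=-3839307.6175, Y=734843.5400, Z=5026342.4910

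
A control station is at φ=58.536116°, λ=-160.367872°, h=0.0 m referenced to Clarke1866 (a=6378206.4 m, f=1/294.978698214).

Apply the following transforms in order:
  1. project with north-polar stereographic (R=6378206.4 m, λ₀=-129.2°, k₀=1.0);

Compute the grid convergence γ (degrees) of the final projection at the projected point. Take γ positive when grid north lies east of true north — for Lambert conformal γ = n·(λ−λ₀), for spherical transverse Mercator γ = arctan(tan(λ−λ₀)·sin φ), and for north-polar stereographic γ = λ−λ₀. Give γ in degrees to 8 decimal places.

start: φ=58.536116°, λ=-160.367872°, h=0.000 m
→ into stereo (λ₀=-129.2°): φ=58.53611600°, λ−λ₀=-31.16787200°
convergence γ = -31.16787200°

-31.16787200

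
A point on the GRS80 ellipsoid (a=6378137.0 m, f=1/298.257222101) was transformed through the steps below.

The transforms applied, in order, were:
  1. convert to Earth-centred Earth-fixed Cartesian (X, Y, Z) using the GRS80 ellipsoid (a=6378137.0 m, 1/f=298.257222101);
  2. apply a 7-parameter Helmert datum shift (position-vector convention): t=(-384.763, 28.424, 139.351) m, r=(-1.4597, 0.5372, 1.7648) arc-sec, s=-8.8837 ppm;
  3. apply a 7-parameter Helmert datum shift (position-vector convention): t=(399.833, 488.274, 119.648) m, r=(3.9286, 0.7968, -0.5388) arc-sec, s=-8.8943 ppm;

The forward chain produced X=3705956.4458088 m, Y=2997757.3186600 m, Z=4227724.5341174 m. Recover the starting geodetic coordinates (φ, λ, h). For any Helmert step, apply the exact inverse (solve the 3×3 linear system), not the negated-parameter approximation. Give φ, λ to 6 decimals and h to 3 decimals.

start: X=3705956.4458, Y=2997757.3187, Z=4227724.5341 m
→ Helmert⁻¹: X=3705565.4105, Y=2997385.9036, Z=4227599.7132
→ Helmert⁻¹: X=3705997.7312, Y=2997322.4815, Z=4227528.7816
→ geod (Bowring, a=6378137.000): φ=41.76240500°, λ=38.96510500°, h=2361.7480 m

φ=41.762405°, λ=38.965105°, h=2361.748 m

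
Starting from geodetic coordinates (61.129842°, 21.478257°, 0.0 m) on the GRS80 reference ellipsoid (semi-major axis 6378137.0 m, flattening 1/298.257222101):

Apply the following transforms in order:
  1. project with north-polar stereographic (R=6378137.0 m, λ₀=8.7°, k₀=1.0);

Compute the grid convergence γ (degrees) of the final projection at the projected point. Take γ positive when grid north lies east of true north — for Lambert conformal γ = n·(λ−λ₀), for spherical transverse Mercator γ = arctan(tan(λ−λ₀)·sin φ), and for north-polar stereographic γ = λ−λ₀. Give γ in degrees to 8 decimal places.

12.77825700

start: φ=61.129842°, λ=21.478257°, h=0.000 m
→ into stereo (λ₀=8.7°): φ=61.12984200°, λ−λ₀=12.77825700°
convergence γ = 12.77825700°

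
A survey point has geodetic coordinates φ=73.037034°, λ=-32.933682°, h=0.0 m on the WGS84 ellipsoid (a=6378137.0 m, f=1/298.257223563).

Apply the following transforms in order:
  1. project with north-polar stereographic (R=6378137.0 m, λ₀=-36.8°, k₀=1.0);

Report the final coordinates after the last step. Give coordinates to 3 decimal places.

E=128264.603 m, N=-1897894.150 m

start: φ=73.037034°, λ=-32.933682°, h=0.000 m
→ stereo (R=6378137.0, λ₀=-36.8°): E=128264.6029, N=-1897894.1500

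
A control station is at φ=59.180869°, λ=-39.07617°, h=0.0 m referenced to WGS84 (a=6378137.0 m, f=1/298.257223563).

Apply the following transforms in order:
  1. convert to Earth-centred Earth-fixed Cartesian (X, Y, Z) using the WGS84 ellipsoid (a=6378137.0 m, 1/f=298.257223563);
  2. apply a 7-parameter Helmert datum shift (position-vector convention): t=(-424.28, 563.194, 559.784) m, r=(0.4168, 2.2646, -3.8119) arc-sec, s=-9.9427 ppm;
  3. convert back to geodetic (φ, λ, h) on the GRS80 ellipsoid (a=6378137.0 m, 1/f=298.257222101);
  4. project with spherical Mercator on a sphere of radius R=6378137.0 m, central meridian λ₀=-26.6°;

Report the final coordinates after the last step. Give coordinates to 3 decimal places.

start: φ=59.180869°, λ=-39.076170°, h=0.000 m
→ ECEF (a=6378137.000, f=1/298.257223563): X=2543036.0157, Y=-2064913.6847, Z=5454286.0219
→ Helmert 7p (PV): X=2542608.1731, Y=-2064387.9777, Z=5454759.4831
→ geod (Bowring, a=6378137.000): φ=59.18816157°, λ=-39.07374848°, h=66.7161 m
→ merc (R=6378137.0, λ₀=-26.6°): E=-1388571.3289, N=8221167.4406

E=-1388571.329 m, N=8221167.441 m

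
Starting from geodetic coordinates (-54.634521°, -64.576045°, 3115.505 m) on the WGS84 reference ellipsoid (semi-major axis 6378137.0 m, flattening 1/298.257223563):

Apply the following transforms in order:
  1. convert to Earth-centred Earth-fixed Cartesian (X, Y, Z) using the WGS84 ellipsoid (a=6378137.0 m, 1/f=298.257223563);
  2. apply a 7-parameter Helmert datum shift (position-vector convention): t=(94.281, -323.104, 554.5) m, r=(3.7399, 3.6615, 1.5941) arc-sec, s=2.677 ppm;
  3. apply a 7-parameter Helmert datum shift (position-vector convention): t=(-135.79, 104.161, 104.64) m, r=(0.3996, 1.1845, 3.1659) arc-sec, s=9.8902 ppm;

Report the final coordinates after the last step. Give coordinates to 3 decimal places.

X=1589099.301 m, Y=-3343286.774 m, Z=-5179992.339 m

start: φ=-54.634521°, λ=-64.576045°, h=3115.505 m
→ ECEF (a=6378137.000, f=1/298.257223563): X=1589165.3922, Y=-3343166.4542, Z=-5180481.9491
→ Helmert 7p (PV): X=1589197.8036, Y=-3343392.2957, Z=-5180030.1443
→ Helmert 7p (PV): X=1589099.3011, Y=-3343286.7737, Z=-5179992.3394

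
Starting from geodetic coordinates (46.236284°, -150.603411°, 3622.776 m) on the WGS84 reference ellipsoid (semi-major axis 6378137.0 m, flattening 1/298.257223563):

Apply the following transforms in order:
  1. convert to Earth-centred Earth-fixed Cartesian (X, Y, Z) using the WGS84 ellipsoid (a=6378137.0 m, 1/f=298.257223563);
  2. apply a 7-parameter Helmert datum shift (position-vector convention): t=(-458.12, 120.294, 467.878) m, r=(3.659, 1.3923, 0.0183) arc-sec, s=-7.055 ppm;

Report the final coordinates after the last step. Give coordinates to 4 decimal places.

start: φ=46.236284°, λ=-150.603411°, h=3622.776 m
→ ECEF (a=6378137.000, f=1/298.257223563): X=-3852545.8717, Y=-2170495.8711, Z=4586069.2808
→ Helmert 7p (PV): X=-3852945.6634, Y=-2170441.9593, Z=4586492.3059

X=-3852945.6634 m, Y=-2170441.9593 m, Z=4586492.3059 m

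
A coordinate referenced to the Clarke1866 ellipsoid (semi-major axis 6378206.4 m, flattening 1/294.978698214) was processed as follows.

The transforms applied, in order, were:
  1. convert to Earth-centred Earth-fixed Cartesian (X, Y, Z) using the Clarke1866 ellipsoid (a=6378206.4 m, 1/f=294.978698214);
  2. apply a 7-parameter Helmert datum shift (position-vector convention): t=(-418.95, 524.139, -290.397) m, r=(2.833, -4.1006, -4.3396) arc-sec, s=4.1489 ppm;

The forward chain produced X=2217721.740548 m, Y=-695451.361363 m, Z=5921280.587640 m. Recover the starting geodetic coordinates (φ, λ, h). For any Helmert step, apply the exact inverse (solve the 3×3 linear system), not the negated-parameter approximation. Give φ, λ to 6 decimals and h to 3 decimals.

φ=68.696549°, λ=-17.416059°, h=2081.557 m

start: X=2217721.7405, Y=-695451.3614, Z=5921280.5876 m
→ Helmert⁻¹: X=2218263.8489, Y=-695844.6122, Z=5921511.8743
→ geod (Bowring, a=6378206.400): φ=68.69654900°, λ=-17.41605900°, h=2081.5570 m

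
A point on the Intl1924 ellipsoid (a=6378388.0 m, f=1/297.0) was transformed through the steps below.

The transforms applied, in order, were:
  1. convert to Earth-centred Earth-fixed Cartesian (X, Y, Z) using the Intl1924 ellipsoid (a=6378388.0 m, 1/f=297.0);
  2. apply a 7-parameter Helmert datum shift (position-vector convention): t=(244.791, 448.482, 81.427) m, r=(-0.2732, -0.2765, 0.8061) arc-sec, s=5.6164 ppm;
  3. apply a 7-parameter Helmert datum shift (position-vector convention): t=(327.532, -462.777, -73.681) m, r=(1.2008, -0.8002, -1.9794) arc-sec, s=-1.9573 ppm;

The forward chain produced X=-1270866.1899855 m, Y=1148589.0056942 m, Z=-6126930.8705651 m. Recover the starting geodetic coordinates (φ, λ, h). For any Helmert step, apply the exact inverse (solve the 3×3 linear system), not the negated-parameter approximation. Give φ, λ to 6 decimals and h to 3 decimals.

start: X=-1270866.1900, Y=1148589.0057, Z=-6126930.8706 m
→ Helmert⁻¹: X=-1271231.0055, Y=1149006.1640, Z=-6126870.9391
→ Helmert⁻¹: X=-1271472.3799, Y=1148564.3155, Z=-6126914.7291
→ geod (Bowring, a=6378388.000): φ=-74.47591800°, λ=137.90742200°, h=3528.3120 m

φ=-74.475918°, λ=137.907422°, h=3528.312 m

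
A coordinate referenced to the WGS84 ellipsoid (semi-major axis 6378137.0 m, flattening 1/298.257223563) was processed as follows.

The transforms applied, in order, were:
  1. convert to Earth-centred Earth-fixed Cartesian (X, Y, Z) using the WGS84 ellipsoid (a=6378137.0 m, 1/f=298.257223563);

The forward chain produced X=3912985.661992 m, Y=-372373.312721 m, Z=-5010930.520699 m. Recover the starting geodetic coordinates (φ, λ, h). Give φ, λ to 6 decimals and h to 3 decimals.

φ=-52.075353°, λ=-5.436095°, h=3764.586 m

start: X=3912985.6620, Y=-372373.3127, Z=-5010930.5207 m
→ geod (Bowring, a=6378137.000): φ=-52.07535300°, λ=-5.43609500°, h=3764.5860 m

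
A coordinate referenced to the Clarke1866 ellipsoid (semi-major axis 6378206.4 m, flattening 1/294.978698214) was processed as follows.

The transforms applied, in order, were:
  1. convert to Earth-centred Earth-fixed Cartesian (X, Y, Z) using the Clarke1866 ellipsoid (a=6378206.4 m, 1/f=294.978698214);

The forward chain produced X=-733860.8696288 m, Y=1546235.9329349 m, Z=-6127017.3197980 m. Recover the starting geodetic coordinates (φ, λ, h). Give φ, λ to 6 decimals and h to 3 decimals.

φ=-74.493077°, λ=115.389539°, h=3441.447 m

start: X=-733860.8696, Y=1546235.9329, Z=-6127017.3198 m
→ geod (Bowring, a=6378206.400): φ=-74.49307700°, λ=115.38953900°, h=3441.4470 m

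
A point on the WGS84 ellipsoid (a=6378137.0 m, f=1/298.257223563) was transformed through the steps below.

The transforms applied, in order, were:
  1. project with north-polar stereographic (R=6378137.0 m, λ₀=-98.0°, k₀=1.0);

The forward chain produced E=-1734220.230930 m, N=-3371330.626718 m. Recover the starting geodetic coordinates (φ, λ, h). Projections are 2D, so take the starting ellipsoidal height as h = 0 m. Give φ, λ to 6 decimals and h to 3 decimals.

φ=56.895600°, λ=-125.221394°, h=0.000 m

start: E=-1734220.2309, N=-3371330.6267 m
→ stereo⁻¹: φ=56.89560000°, λ=-125.22139400°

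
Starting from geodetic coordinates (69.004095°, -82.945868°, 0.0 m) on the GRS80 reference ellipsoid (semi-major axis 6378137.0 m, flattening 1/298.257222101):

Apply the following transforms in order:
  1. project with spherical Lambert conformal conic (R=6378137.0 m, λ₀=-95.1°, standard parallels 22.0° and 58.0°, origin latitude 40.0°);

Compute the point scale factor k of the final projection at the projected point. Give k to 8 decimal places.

start: φ=69.004095°, λ=-82.945868°, h=0.000 m
→ into lcc (λ₀=-95.1°): φ=69.00409500°, λ−λ₀=12.15413200°
scale k = 1.11160868

1.11160868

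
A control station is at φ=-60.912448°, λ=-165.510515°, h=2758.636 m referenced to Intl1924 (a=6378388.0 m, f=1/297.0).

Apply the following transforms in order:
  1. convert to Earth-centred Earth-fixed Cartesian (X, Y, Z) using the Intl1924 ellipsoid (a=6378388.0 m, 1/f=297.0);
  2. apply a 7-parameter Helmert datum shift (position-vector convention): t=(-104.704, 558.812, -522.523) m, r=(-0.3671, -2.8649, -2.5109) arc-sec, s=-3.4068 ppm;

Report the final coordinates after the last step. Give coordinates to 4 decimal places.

X=-3011260.1399 m, Y=-777580.1002 m, Z=-5553681.7605 m

start: φ=-60.912448°, λ=-165.510515°, h=2758.636 m
→ ECEF (a=6378388.000, f=1/297.0): X=-3011233.3514, Y=-778168.3363, Z=-5553137.7167
→ Helmert 7p (PV): X=-3011260.1399, Y=-777580.1002, Z=-5553681.7605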